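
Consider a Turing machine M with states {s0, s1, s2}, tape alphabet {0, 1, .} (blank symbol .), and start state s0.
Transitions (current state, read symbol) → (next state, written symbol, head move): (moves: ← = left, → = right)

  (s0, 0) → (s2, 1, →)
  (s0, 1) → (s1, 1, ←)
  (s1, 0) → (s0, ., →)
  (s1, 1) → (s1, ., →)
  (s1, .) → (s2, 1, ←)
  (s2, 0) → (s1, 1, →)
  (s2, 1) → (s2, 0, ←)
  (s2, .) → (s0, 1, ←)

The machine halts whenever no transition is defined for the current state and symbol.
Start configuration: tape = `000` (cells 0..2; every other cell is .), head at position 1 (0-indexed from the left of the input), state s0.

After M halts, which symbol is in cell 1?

s0 | ...0[0]0.   read 0 → write 1, move →, go to s2
s2 | ...01[0].   read 0 → write 1, move →, go to s1
s1 | ...011[.]   read . → write 1, move ←, go to s2
s2 | ...01[1]1   read 1 → write 0, move ←, go to s2
s2 | ...0[1]01   read 1 → write 0, move ←, go to s2
s2 | ...[0]001   read 0 → write 1, move →, go to s1
s1 | ...1[0]01   read 0 → write ., move →, go to s0
s0 | ...1.[0]1   read 0 → write 1, move →, go to s2
s2 | ...1.1[1]   read 1 → write 0, move ←, go to s2
s2 | ...1.[1]0   read 1 → write 0, move ←, go to s2
s2 | ...1[.]00   read . → write 1, move ←, go to s0
s0 | ...[1]100   read 1 → write 1, move ←, go to s1
s1 | ..[.]1100   read . → write 1, move ←, go to s2
s2 | .[.]11100   read . → write 1, move ←, go to s0
s0 | [.]111100
Cell 1 holds 1 when M halts.

1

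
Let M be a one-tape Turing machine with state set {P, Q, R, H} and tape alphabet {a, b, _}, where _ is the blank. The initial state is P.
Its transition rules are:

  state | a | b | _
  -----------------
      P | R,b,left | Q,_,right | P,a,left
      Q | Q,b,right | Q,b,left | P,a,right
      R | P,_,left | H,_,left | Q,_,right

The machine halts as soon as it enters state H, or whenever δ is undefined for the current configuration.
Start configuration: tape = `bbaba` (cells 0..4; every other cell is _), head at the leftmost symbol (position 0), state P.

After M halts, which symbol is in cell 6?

P | [b]baba__   read b → write _, move right, go to Q
Q | _[b]aba__   read b → write b, move left, go to Q
Q | [_]baba__   read _ → write a, move right, go to P
P | a[b]aba__   read b → write _, move right, go to Q
Q | a_[a]ba__   read a → write b, move right, go to Q
Q | a_b[b]a__   read b → write b, move left, go to Q
Q | a_[b]ba__   read b → write b, move left, go to Q
Q | a[_]bba__   read _ → write a, move right, go to P
P | aa[b]ba__   read b → write _, move right, go to Q
Q | aa_[b]a__   read b → write b, move left, go to Q
Q | aa[_]ba__   read _ → write a, move right, go to P
P | aaa[b]a__   read b → write _, move right, go to Q
Q | aaa_[a]__   read a → write b, move right, go to Q
Q | aaa_b[_]_   read _ → write a, move right, go to P
P | aaa_ba[_]   read _ → write a, move left, go to P
P | aaa_b[a]a   read a → write b, move left, go to R
R | aaa_[b]ba   read b → write _, move left, go to H
H | aaa[_]_ba
Cell 6 holds a when M halts.

a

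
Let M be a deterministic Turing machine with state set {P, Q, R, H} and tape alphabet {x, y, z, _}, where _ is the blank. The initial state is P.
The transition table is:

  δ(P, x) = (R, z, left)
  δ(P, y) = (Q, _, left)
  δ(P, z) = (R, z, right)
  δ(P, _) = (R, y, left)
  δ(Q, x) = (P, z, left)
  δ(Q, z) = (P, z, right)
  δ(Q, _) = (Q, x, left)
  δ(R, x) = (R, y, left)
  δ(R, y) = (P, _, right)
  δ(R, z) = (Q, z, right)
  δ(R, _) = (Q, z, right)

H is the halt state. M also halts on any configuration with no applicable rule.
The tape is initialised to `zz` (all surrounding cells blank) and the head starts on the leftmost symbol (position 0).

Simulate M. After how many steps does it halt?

9

state=P head=0 tape=[z]z__   (P,z)→(R,z,right)
state=R head=1 tape=z[z]__   (R,z)→(Q,z,right)
state=Q head=2 tape=zz[_]_   (Q,_)→(Q,x,left)
state=Q head=1 tape=z[z]x_   (Q,z)→(P,z,right)
state=P head=2 tape=zz[x]_   (P,x)→(R,z,left)
state=R head=1 tape=z[z]z_   (R,z)→(Q,z,right)
state=Q head=2 tape=zz[z]_   (Q,z)→(P,z,right)
state=P head=3 tape=zzz[_]   (P,_)→(R,y,left)
state=R head=2 tape=zz[z]y   (R,z)→(Q,z,right)
state=Q head=3 tape=zzz[y]
M halts after 9 transitions.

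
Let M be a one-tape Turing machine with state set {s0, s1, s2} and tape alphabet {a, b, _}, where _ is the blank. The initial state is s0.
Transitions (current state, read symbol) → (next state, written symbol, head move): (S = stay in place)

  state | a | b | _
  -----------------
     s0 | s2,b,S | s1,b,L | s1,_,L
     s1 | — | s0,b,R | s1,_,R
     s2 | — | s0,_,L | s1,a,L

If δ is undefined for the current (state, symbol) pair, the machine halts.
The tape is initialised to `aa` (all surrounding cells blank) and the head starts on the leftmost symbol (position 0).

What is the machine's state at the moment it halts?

s1

state=s0 head=0 tape=__[a]a   (s0,a)→(s2,b,S)
state=s2 head=0 tape=__[b]a   (s2,b)→(s0,_,L)
state=s0 head=-1 tape=_[_]_a   (s0,_)→(s1,_,L)
state=s1 head=-2 tape=[_]__a   (s1,_)→(s1,_,R)
state=s1 head=-1 tape=_[_]_a   (s1,_)→(s1,_,R)
state=s1 head=0 tape=__[_]a   (s1,_)→(s1,_,R)
state=s1 head=1 tape=___[a]
No transition is defined for (s1, a); M halts in state s1.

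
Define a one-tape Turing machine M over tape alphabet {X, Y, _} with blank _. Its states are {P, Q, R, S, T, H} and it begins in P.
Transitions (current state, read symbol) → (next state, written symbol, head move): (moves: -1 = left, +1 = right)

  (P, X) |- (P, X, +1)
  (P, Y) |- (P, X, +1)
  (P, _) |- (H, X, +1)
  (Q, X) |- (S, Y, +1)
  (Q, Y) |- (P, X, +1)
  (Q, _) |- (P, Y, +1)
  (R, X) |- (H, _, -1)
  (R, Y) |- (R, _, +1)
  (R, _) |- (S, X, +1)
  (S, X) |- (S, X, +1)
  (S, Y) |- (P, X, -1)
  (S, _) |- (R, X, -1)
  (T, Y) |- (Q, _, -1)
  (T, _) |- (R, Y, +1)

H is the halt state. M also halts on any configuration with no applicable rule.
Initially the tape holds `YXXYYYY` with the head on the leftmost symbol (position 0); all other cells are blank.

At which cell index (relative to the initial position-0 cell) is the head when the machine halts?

state=P head=0 tape=[Y]XXYYYY__   (P,Y)→(P,X,+1)
state=P head=1 tape=X[X]XYYYY__   (P,X)→(P,X,+1)
state=P head=2 tape=XX[X]YYYY__   (P,X)→(P,X,+1)
state=P head=3 tape=XXX[Y]YYY__   (P,Y)→(P,X,+1)
state=P head=4 tape=XXXX[Y]YY__   (P,Y)→(P,X,+1)
state=P head=5 tape=XXXXX[Y]Y__   (P,Y)→(P,X,+1)
state=P head=6 tape=XXXXXX[Y]__   (P,Y)→(P,X,+1)
state=P head=7 tape=XXXXXXX[_]_   (P,_)→(H,X,+1)
state=H head=8 tape=XXXXXXXX[_]
At halt the head is at cell 8.

8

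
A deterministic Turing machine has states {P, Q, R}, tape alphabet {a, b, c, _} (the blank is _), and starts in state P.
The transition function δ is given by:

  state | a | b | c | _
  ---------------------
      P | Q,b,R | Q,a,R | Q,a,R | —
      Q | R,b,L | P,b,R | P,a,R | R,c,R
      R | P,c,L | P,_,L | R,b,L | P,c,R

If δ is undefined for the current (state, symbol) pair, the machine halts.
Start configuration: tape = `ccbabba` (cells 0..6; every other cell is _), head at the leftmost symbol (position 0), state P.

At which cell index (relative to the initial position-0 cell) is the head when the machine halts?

state=P head=0 tape=[c]cbabba___   (P,c)→(Q,a,R)
state=Q head=1 tape=a[c]babba___   (Q,c)→(P,a,R)
state=P head=2 tape=aa[b]abba___   (P,b)→(Q,a,R)
state=Q head=3 tape=aaa[a]bba___   (Q,a)→(R,b,L)
state=R head=2 tape=aa[a]bbba___   (R,a)→(P,c,L)
state=P head=1 tape=a[a]cbbba___   (P,a)→(Q,b,R)
state=Q head=2 tape=ab[c]bbba___   (Q,c)→(P,a,R)
state=P head=3 tape=aba[b]bba___   (P,b)→(Q,a,R)
state=Q head=4 tape=abaa[b]ba___   (Q,b)→(P,b,R)
state=P head=5 tape=abaab[b]a___   (P,b)→(Q,a,R)
state=Q head=6 tape=abaaba[a]___   (Q,a)→(R,b,L)
state=R head=5 tape=abaab[a]b___   (R,a)→(P,c,L)
state=P head=4 tape=abaa[b]cb___   (P,b)→(Q,a,R)
state=Q head=5 tape=abaaa[c]b___   (Q,c)→(P,a,R)
state=P head=6 tape=abaaaa[b]___   (P,b)→(Q,a,R)
state=Q head=7 tape=abaaaaa[_]__   (Q,_)→(R,c,R)
state=R head=8 tape=abaaaaac[_]_   (R,_)→(P,c,R)
state=P head=9 tape=abaaaaacc[_]
At halt the head is at cell 9.

9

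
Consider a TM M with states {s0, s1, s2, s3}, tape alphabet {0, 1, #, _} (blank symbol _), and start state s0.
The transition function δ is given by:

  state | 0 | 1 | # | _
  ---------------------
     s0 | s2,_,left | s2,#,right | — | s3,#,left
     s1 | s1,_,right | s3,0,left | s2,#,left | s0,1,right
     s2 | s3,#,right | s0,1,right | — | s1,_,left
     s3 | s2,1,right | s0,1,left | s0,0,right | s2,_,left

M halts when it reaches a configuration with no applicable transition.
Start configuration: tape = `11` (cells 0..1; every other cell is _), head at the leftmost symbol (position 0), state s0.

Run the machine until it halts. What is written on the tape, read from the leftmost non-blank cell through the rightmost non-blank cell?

state=s0 head=0 tape=[1]1_   (s0,1)→(s2,#,right)
state=s2 head=1 tape=#[1]_   (s2,1)→(s0,1,right)
state=s0 head=2 tape=#1[_]   (s0,_)→(s3,#,left)
state=s3 head=1 tape=#[1]#   (s3,1)→(s0,1,left)
state=s0 head=0 tape=[#]1#
The non-blank tape span at halt is #1#.

#1#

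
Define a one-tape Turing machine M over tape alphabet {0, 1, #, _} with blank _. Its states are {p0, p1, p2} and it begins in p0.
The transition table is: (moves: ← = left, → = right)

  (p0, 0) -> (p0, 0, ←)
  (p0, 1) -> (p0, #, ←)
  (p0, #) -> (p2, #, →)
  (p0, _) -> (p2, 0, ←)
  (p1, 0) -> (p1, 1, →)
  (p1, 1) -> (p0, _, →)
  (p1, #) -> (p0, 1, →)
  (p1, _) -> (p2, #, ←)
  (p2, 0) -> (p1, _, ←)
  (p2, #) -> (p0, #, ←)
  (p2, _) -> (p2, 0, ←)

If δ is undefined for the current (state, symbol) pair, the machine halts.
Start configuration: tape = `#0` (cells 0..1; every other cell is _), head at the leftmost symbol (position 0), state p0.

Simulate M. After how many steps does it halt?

state=p0 head=0 tape=[#]0   (p0,#)→(p2,#,→)
state=p2 head=1 tape=#[0]   (p2,0)→(p1,_,←)
state=p1 head=0 tape=[#]_   (p1,#)→(p0,1,→)
state=p0 head=1 tape=1[_]   (p0,_)→(p2,0,←)
state=p2 head=0 tape=[1]0
M halts after 4 transitions.

4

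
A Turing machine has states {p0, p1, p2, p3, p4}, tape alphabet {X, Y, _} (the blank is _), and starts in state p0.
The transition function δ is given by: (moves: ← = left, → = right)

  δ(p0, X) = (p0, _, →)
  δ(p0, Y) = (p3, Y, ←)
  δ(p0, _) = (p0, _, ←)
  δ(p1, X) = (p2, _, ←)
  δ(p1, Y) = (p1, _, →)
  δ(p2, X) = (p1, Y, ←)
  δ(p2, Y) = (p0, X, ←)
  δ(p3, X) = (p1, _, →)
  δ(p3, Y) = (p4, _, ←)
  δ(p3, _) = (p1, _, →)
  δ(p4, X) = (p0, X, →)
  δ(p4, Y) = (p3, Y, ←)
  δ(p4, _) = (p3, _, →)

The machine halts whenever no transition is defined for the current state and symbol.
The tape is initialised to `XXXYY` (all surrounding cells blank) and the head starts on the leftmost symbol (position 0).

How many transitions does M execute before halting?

state=p0 head=0 tape=[X]XXYY_   (p0,X)→(p0,_,→)
state=p0 head=1 tape=_[X]XYY_   (p0,X)→(p0,_,→)
state=p0 head=2 tape=__[X]YY_   (p0,X)→(p0,_,→)
state=p0 head=3 tape=___[Y]Y_   (p0,Y)→(p3,Y,←)
state=p3 head=2 tape=__[_]YY_   (p3,_)→(p1,_,→)
state=p1 head=3 tape=___[Y]Y_   (p1,Y)→(p1,_,→)
state=p1 head=4 tape=____[Y]_   (p1,Y)→(p1,_,→)
state=p1 head=5 tape=_____[_]
M halts after 7 transitions.

7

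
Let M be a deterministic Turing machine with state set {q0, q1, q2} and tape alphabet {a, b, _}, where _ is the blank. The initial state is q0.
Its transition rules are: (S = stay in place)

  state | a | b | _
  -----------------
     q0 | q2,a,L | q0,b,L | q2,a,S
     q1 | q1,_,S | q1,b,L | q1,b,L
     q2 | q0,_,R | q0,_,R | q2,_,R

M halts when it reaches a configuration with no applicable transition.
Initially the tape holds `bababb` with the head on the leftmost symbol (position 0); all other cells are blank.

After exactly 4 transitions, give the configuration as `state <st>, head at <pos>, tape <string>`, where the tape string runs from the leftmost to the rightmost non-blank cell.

state q0, head at -1, tape bababb

q0 | _[b]ababb   read b → write b, move L, go to q0
q0 | [_]bababb   read _ → write a, move S, go to q2
q2 | [a]bababb   read a → write _, move R, go to q0
q0 | _[b]ababb   read b → write b, move L, go to q0
q0 | [_]bababb
After 4 steps: state q0, head at -1, tape bababb.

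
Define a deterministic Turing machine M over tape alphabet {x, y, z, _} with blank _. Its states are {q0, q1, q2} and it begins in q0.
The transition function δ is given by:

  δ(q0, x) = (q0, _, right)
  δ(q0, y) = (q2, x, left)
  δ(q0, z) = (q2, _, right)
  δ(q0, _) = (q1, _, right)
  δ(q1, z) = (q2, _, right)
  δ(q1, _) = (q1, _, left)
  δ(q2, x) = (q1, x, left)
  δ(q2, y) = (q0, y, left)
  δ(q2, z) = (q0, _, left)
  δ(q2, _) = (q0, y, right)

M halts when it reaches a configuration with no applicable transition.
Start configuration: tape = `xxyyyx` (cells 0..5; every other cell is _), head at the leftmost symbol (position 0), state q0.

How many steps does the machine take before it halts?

state=q0 head=0 tape=[x]xyyyx__   (q0,x)→(q0,_,right)
state=q0 head=1 tape=_[x]yyyx__   (q0,x)→(q0,_,right)
state=q0 head=2 tape=__[y]yyx__   (q0,y)→(q2,x,left)
state=q2 head=1 tape=_[_]xyyx__   (q2,_)→(q0,y,right)
state=q0 head=2 tape=_y[x]yyx__   (q0,x)→(q0,_,right)
state=q0 head=3 tape=_y_[y]yx__   (q0,y)→(q2,x,left)
state=q2 head=2 tape=_y[_]xyx__   (q2,_)→(q0,y,right)
state=q0 head=3 tape=_yy[x]yx__   (q0,x)→(q0,_,right)
state=q0 head=4 tape=_yy_[y]x__   (q0,y)→(q2,x,left)
state=q2 head=3 tape=_yy[_]xx__   (q2,_)→(q0,y,right)
state=q0 head=4 tape=_yyy[x]x__   (q0,x)→(q0,_,right)
state=q0 head=5 tape=_yyy_[x]__   (q0,x)→(q0,_,right)
state=q0 head=6 tape=_yyy__[_]_   (q0,_)→(q1,_,right)
state=q1 head=7 tape=_yyy___[_]   (q1,_)→(q1,_,left)
state=q1 head=6 tape=_yyy__[_]_   (q1,_)→(q1,_,left)
state=q1 head=5 tape=_yyy_[_]__   (q1,_)→(q1,_,left)
state=q1 head=4 tape=_yyy[_]___   (q1,_)→(q1,_,left)
state=q1 head=3 tape=_yy[y]____
M halts after 17 transitions.

17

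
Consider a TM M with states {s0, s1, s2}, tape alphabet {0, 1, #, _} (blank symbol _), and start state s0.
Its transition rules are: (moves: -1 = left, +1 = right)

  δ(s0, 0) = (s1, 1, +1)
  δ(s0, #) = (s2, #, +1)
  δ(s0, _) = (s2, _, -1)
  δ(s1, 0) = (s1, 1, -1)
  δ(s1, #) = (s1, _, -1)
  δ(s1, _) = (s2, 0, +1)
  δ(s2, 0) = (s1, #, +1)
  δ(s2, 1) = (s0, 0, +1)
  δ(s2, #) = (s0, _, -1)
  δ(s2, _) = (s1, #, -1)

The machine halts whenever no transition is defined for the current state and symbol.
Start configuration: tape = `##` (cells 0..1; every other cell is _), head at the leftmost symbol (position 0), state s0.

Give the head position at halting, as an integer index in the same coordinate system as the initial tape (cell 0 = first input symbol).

-1

state=s0 head=0 tape=___[#]#   (s0,#)→(s2,#,+1)
state=s2 head=1 tape=___#[#]   (s2,#)→(s0,_,-1)
state=s0 head=0 tape=___[#]_   (s0,#)→(s2,#,+1)
state=s2 head=1 tape=___#[_]   (s2,_)→(s1,#,-1)
state=s1 head=0 tape=___[#]#   (s1,#)→(s1,_,-1)
state=s1 head=-1 tape=__[_]_#   (s1,_)→(s2,0,+1)
state=s2 head=0 tape=__0[_]#   (s2,_)→(s1,#,-1)
state=s1 head=-1 tape=__[0]##   (s1,0)→(s1,1,-1)
state=s1 head=-2 tape=_[_]1##   (s1,_)→(s2,0,+1)
state=s2 head=-1 tape=_0[1]##   (s2,1)→(s0,0,+1)
state=s0 head=0 tape=_00[#]#   (s0,#)→(s2,#,+1)
state=s2 head=1 tape=_00#[#]   (s2,#)→(s0,_,-1)
state=s0 head=0 tape=_00[#]_   (s0,#)→(s2,#,+1)
state=s2 head=1 tape=_00#[_]   (s2,_)→(s1,#,-1)
state=s1 head=0 tape=_00[#]#   (s1,#)→(s1,_,-1)
state=s1 head=-1 tape=_0[0]_#   (s1,0)→(s1,1,-1)
state=s1 head=-2 tape=_[0]1_#   (s1,0)→(s1,1,-1)
state=s1 head=-3 tape=[_]11_#   (s1,_)→(s2,0,+1)
state=s2 head=-2 tape=0[1]1_#   (s2,1)→(s0,0,+1)
state=s0 head=-1 tape=00[1]_#
At halt the head is at cell -1.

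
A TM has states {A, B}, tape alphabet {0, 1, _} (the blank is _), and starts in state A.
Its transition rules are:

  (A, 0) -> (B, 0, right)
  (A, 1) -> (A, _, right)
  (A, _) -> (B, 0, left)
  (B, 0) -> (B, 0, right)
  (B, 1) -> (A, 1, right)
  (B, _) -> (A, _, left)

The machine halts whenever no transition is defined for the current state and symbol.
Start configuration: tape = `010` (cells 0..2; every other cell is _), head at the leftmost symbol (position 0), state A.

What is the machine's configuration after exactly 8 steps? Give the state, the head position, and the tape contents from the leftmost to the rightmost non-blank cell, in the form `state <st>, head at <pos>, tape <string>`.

state A, head at 2, tape 010

A | [0]10_   read 0 → write 0, move right, go to B
B | 0[1]0_   read 1 → write 1, move right, go to A
A | 01[0]_   read 0 → write 0, move right, go to B
B | 010[_]   read _ → write _, move left, go to A
A | 01[0]_   read 0 → write 0, move right, go to B
B | 010[_]   read _ → write _, move left, go to A
A | 01[0]_   read 0 → write 0, move right, go to B
B | 010[_]   read _ → write _, move left, go to A
A | 01[0]_
After 8 steps: state A, head at 2, tape 010.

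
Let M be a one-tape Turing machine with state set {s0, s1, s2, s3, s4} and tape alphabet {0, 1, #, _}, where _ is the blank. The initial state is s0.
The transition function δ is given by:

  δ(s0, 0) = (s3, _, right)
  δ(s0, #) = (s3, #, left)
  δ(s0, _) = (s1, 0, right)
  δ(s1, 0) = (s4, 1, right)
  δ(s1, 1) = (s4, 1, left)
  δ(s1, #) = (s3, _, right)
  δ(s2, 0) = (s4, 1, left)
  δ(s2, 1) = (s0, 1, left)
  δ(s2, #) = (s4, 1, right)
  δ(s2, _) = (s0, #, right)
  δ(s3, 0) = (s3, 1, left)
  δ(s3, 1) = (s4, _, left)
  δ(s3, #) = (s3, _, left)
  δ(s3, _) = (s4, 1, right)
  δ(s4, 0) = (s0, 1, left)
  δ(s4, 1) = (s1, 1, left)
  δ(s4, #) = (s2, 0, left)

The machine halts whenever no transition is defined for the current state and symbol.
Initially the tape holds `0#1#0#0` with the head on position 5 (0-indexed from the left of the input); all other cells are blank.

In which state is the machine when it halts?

s4

state=s0 head=5 tape=_0#1#0[#]0   (s0,#)→(s3,#,left)
state=s3 head=4 tape=_0#1#[0]#0   (s3,0)→(s3,1,left)
state=s3 head=3 tape=_0#1[#]1#0   (s3,#)→(s3,_,left)
state=s3 head=2 tape=_0#[1]_1#0   (s3,1)→(s4,_,left)
state=s4 head=1 tape=_0[#]__1#0   (s4,#)→(s2,0,left)
state=s2 head=0 tape=_[0]0__1#0   (s2,0)→(s4,1,left)
state=s4 head=-1 tape=[_]10__1#0
No transition is defined for (s4, _); M halts in state s4.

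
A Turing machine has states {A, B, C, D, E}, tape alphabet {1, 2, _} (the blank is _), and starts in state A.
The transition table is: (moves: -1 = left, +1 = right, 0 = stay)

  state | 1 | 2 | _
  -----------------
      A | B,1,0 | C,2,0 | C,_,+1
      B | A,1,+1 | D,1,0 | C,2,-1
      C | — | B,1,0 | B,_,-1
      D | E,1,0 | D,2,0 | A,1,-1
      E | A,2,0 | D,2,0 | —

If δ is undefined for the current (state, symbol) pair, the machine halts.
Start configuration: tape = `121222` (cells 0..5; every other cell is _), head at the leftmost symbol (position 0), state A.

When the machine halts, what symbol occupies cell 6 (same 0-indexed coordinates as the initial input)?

2

A | [1]21222__   read 1 → write 1, move 0, go to B
B | [1]21222__   read 1 → write 1, move +1, go to A
A | 1[2]1222__   read 2 → write 2, move 0, go to C
C | 1[2]1222__   read 2 → write 1, move 0, go to B
B | 1[1]1222__   read 1 → write 1, move +1, go to A
A | 11[1]222__   read 1 → write 1, move 0, go to B
B | 11[1]222__   read 1 → write 1, move +1, go to A
A | 111[2]22__   read 2 → write 2, move 0, go to C
C | 111[2]22__   read 2 → write 1, move 0, go to B
B | 111[1]22__   read 1 → write 1, move +1, go to A
A | 1111[2]2__   read 2 → write 2, move 0, go to C
C | 1111[2]2__   read 2 → write 1, move 0, go to B
B | 1111[1]2__   read 1 → write 1, move +1, go to A
A | 11111[2]__   read 2 → write 2, move 0, go to C
C | 11111[2]__   read 2 → write 1, move 0, go to B
B | 11111[1]__   read 1 → write 1, move +1, go to A
A | 111111[_]_   read _ → write _, move +1, go to C
C | 111111_[_]   read _ → write _, move -1, go to B
B | 111111[_]_   read _ → write 2, move -1, go to C
C | 11111[1]2_
Cell 6 holds 2 when M halts.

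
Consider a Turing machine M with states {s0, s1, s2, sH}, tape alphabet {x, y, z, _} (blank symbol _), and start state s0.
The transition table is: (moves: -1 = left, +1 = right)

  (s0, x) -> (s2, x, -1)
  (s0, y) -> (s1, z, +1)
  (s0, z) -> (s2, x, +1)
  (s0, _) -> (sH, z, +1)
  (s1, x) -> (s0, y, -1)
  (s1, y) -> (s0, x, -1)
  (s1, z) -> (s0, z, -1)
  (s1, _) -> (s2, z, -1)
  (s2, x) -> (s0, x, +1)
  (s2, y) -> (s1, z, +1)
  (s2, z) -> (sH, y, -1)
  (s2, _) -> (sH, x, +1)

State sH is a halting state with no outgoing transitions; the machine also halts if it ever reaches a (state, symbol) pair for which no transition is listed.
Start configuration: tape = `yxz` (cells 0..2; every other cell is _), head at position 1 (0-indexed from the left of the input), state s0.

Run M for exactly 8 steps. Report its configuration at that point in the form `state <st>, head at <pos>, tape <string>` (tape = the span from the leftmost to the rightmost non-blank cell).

s0 | y[x]z   read x → write x, move -1, go to s2
s2 | [y]xz   read y → write z, move +1, go to s1
s1 | z[x]z   read x → write y, move -1, go to s0
s0 | [z]yz   read z → write x, move +1, go to s2
s2 | x[y]z   read y → write z, move +1, go to s1
s1 | xz[z]   read z → write z, move -1, go to s0
s0 | x[z]z   read z → write x, move +1, go to s2
s2 | xx[z]   read z → write y, move -1, go to sH
sH | x[x]y
After 8 steps: state sH, head at 1, tape xxy.

state sH, head at 1, tape xxy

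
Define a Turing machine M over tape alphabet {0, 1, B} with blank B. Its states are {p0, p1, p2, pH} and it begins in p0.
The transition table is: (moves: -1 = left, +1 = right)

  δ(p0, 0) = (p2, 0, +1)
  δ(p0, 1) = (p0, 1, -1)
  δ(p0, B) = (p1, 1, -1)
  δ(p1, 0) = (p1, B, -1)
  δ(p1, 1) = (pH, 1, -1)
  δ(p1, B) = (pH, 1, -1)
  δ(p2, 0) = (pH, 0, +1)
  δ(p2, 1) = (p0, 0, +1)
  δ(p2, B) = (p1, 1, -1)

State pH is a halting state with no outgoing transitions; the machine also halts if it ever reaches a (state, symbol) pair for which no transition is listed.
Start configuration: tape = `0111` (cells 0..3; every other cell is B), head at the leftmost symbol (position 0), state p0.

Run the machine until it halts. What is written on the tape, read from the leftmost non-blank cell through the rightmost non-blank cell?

1BBBB1

state=p0 head=0 tape=BB[0]111B   (p0,0)→(p2,0,+1)
state=p2 head=1 tape=BB0[1]11B   (p2,1)→(p0,0,+1)
state=p0 head=2 tape=BB00[1]1B   (p0,1)→(p0,1,-1)
state=p0 head=1 tape=BB0[0]11B   (p0,0)→(p2,0,+1)
state=p2 head=2 tape=BB00[1]1B   (p2,1)→(p0,0,+1)
state=p0 head=3 tape=BB000[1]B   (p0,1)→(p0,1,-1)
state=p0 head=2 tape=BB00[0]1B   (p0,0)→(p2,0,+1)
state=p2 head=3 tape=BB000[1]B   (p2,1)→(p0,0,+1)
state=p0 head=4 tape=BB0000[B]   (p0,B)→(p1,1,-1)
state=p1 head=3 tape=BB000[0]1   (p1,0)→(p1,B,-1)
state=p1 head=2 tape=BB00[0]B1   (p1,0)→(p1,B,-1)
state=p1 head=1 tape=BB0[0]BB1   (p1,0)→(p1,B,-1)
state=p1 head=0 tape=BB[0]BBB1   (p1,0)→(p1,B,-1)
state=p1 head=-1 tape=B[B]BBBB1   (p1,B)→(pH,1,-1)
state=pH head=-2 tape=[B]1BBBB1
The non-blank tape span at halt is 1BBBB1.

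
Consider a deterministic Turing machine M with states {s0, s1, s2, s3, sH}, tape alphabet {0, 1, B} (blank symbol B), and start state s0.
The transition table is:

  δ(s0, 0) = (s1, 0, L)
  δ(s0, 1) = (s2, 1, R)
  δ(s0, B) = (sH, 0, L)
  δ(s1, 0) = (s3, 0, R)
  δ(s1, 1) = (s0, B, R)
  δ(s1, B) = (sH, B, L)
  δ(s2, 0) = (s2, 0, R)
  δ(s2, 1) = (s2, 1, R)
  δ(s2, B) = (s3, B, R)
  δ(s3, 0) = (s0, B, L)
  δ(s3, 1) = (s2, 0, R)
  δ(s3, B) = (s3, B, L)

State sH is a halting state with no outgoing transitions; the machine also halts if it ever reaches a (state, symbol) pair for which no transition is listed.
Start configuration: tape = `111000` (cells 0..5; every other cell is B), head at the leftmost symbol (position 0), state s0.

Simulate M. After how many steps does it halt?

17

s0 | [1]11000BB   read 1 → write 1, move R, go to s2
s2 | 1[1]1000BB   read 1 → write 1, move R, go to s2
s2 | 11[1]000BB   read 1 → write 1, move R, go to s2
s2 | 111[0]00BB   read 0 → write 0, move R, go to s2
s2 | 1110[0]0BB   read 0 → write 0, move R, go to s2
s2 | 11100[0]BB   read 0 → write 0, move R, go to s2
s2 | 111000[B]B   read B → write B, move R, go to s3
s3 | 111000B[B]   read B → write B, move L, go to s3
s3 | 111000[B]B   read B → write B, move L, go to s3
s3 | 11100[0]BB   read 0 → write B, move L, go to s0
s0 | 1110[0]BBB   read 0 → write 0, move L, go to s1
s1 | 111[0]0BBB   read 0 → write 0, move R, go to s3
s3 | 1110[0]BBB   read 0 → write B, move L, go to s0
s0 | 111[0]BBBB   read 0 → write 0, move L, go to s1
s1 | 11[1]0BBBB   read 1 → write B, move R, go to s0
s0 | 11B[0]BBBB   read 0 → write 0, move L, go to s1
s1 | 11[B]0BBBB   read B → write B, move L, go to sH
sH | 1[1]B0BBBB
M halts after 17 transitions.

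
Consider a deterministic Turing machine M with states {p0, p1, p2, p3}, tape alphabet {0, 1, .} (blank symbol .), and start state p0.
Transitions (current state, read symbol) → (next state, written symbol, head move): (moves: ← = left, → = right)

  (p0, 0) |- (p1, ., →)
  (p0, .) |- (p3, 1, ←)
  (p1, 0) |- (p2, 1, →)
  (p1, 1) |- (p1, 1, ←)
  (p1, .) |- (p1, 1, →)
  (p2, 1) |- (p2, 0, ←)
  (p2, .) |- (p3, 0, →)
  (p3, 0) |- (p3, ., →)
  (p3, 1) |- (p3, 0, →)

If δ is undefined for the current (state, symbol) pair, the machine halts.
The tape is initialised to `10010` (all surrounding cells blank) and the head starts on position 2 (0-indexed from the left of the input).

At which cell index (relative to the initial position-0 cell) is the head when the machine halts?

5

state=p0 head=2 tape=.10[0]10.   (p0,0)→(p1,.,→)
state=p1 head=3 tape=.10.[1]0.   (p1,1)→(p1,1,←)
state=p1 head=2 tape=.10[.]10.   (p1,.)→(p1,1,→)
state=p1 head=3 tape=.101[1]0.   (p1,1)→(p1,1,←)
state=p1 head=2 tape=.10[1]10.   (p1,1)→(p1,1,←)
state=p1 head=1 tape=.1[0]110.   (p1,0)→(p2,1,→)
state=p2 head=2 tape=.11[1]10.   (p2,1)→(p2,0,←)
state=p2 head=1 tape=.1[1]010.   (p2,1)→(p2,0,←)
state=p2 head=0 tape=.[1]0010.   (p2,1)→(p2,0,←)
state=p2 head=-1 tape=[.]00010.   (p2,.)→(p3,0,→)
state=p3 head=0 tape=0[0]0010.   (p3,0)→(p3,.,→)
state=p3 head=1 tape=0.[0]010.   (p3,0)→(p3,.,→)
state=p3 head=2 tape=0..[0]10.   (p3,0)→(p3,.,→)
state=p3 head=3 tape=0...[1]0.   (p3,1)→(p3,0,→)
state=p3 head=4 tape=0...0[0].   (p3,0)→(p3,.,→)
state=p3 head=5 tape=0...0.[.]
At halt the head is at cell 5.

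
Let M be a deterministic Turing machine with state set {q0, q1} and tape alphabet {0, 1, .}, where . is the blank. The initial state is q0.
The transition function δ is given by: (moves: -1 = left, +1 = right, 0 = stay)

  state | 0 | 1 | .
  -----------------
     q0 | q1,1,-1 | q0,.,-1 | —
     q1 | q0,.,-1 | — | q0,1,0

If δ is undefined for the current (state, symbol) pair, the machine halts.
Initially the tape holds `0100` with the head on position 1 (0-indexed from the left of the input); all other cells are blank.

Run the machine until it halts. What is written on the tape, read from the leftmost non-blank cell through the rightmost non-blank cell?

1.00

q0 | ..0[1]00   read 1 → write ., move -1, go to q0
q0 | ..[0].00   read 0 → write 1, move -1, go to q1
q1 | .[.]1.00   read . → write 1, move 0, go to q0
q0 | .[1]1.00   read 1 → write ., move -1, go to q0
q0 | [.].1.00
The non-blank tape span at halt is 1.00.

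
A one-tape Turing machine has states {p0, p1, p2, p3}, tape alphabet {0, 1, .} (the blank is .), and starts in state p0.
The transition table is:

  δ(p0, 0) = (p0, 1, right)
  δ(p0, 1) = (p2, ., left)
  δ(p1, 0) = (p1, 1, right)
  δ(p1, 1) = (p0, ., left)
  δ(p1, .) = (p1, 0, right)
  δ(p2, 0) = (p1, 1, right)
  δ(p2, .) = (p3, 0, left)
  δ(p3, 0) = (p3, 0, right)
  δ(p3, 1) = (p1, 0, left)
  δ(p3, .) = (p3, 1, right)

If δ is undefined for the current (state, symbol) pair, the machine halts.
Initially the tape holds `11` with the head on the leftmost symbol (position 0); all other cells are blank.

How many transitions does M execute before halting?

p0 | ..[1]1   read 1 → write ., move left, go to p2
p2 | .[.].1   read . → write 0, move left, go to p3
p3 | [.]0.1   read . → write 1, move right, go to p3
p3 | 1[0].1   read 0 → write 0, move right, go to p3
p3 | 10[.]1   read . → write 1, move right, go to p3
p3 | 101[1]   read 1 → write 0, move left, go to p1
p1 | 10[1]0   read 1 → write ., move left, go to p0
p0 | 1[0].0   read 0 → write 1, move right, go to p0
p0 | 11[.]0
M halts after 8 transitions.

8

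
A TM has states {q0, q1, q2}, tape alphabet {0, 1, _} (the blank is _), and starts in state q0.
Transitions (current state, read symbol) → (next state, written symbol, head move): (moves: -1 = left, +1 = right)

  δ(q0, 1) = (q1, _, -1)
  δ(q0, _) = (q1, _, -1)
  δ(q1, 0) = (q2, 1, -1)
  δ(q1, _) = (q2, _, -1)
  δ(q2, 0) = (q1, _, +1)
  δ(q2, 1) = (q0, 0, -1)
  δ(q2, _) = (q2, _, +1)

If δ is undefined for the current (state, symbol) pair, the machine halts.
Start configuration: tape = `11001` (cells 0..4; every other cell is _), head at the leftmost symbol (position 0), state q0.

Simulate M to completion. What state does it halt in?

q0 | __[1]1001   read 1 → write _, move -1, go to q1
q1 | _[_]_1001   read _ → write _, move -1, go to q2
q2 | [_]__1001   read _ → write _, move +1, go to q2
q2 | _[_]_1001   read _ → write _, move +1, go to q2
q2 | __[_]1001   read _ → write _, move +1, go to q2
q2 | ___[1]001   read 1 → write 0, move -1, go to q0
q0 | __[_]0001   read _ → write _, move -1, go to q1
q1 | _[_]_0001   read _ → write _, move -1, go to q2
q2 | [_]__0001   read _ → write _, move +1, go to q2
q2 | _[_]_0001   read _ → write _, move +1, go to q2
q2 | __[_]0001   read _ → write _, move +1, go to q2
q2 | ___[0]001   read 0 → write _, move +1, go to q1
q1 | ____[0]01   read 0 → write 1, move -1, go to q2
q2 | ___[_]101   read _ → write _, move +1, go to q2
q2 | ____[1]01   read 1 → write 0, move -1, go to q0
q0 | ___[_]001   read _ → write _, move -1, go to q1
q1 | __[_]_001   read _ → write _, move -1, go to q2
q2 | _[_]__001   read _ → write _, move +1, go to q2
q2 | __[_]_001   read _ → write _, move +1, go to q2
q2 | ___[_]001   read _ → write _, move +1, go to q2
q2 | ____[0]01   read 0 → write _, move +1, go to q1
q1 | _____[0]1   read 0 → write 1, move -1, go to q2
q2 | ____[_]11   read _ → write _, move +1, go to q2
q2 | _____[1]1   read 1 → write 0, move -1, go to q0
q0 | ____[_]01   read _ → write _, move -1, go to q1
q1 | ___[_]_01   read _ → write _, move -1, go to q2
q2 | __[_]__01   read _ → write _, move +1, go to q2
q2 | ___[_]_01   read _ → write _, move +1, go to q2
q2 | ____[_]01   read _ → write _, move +1, go to q2
q2 | _____[0]1   read 0 → write _, move +1, go to q1
q1 | ______[1]
No transition is defined for (q1, 1); M halts in state q1.

q1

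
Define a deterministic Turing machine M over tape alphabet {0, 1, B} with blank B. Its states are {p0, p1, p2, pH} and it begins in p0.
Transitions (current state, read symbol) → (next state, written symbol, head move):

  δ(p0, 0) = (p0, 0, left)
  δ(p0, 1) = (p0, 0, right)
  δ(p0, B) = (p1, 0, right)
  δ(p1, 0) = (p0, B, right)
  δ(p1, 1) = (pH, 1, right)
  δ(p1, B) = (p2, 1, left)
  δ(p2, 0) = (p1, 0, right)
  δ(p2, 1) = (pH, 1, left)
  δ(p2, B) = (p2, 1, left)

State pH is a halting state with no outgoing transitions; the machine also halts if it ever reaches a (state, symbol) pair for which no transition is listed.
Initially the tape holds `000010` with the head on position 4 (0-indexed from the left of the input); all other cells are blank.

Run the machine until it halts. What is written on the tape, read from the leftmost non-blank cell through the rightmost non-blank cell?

p0 | B0000[1]0BBB   read 1 → write 0, move right, go to p0
p0 | B00000[0]BBB   read 0 → write 0, move left, go to p0
p0 | B0000[0]0BBB   read 0 → write 0, move left, go to p0
p0 | B000[0]00BBB   read 0 → write 0, move left, go to p0
p0 | B00[0]000BBB   read 0 → write 0, move left, go to p0
p0 | B0[0]0000BBB   read 0 → write 0, move left, go to p0
p0 | B[0]00000BBB   read 0 → write 0, move left, go to p0
p0 | [B]000000BBB   read B → write 0, move right, go to p1
p1 | 0[0]00000BBB   read 0 → write B, move right, go to p0
p0 | 0B[0]0000BBB   read 0 → write 0, move left, go to p0
p0 | 0[B]00000BBB   read B → write 0, move right, go to p1
p1 | 00[0]0000BBB   read 0 → write B, move right, go to p0
p0 | 00B[0]000BBB   read 0 → write 0, move left, go to p0
p0 | 00[B]0000BBB   read B → write 0, move right, go to p1
p1 | 000[0]000BBB   read 0 → write B, move right, go to p0
p0 | 000B[0]00BBB   read 0 → write 0, move left, go to p0
p0 | 000[B]000BBB   read B → write 0, move right, go to p1
p1 | 0000[0]00BBB   read 0 → write B, move right, go to p0
p0 | 0000B[0]0BBB   read 0 → write 0, move left, go to p0
p0 | 0000[B]00BBB   read B → write 0, move right, go to p1
p1 | 00000[0]0BBB   read 0 → write B, move right, go to p0
p0 | 00000B[0]BBB   read 0 → write 0, move left, go to p0
p0 | 00000[B]0BBB   read B → write 0, move right, go to p1
p1 | 000000[0]BBB   read 0 → write B, move right, go to p0
p0 | 000000B[B]BB   read B → write 0, move right, go to p1
p1 | 000000B0[B]B   read B → write 1, move left, go to p2
p2 | 000000B[0]1B   read 0 → write 0, move right, go to p1
p1 | 000000B0[1]B   read 1 → write 1, move right, go to pH
pH | 000000B01[B]
The non-blank tape span at halt is 000000B01.

000000B01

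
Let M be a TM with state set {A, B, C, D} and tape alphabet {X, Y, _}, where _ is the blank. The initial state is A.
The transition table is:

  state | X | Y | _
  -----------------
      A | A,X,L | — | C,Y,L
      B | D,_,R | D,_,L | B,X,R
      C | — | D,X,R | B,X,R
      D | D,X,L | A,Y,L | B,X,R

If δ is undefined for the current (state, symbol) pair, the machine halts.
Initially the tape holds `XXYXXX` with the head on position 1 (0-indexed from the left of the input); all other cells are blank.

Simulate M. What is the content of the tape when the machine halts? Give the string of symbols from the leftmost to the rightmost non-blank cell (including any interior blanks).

X_XXYYXXX

A | ___X[X]YXXX   read X → write X, move L, go to A
A | ___[X]XYXXX   read X → write X, move L, go to A
A | __[_]XXYXXX   read _ → write Y, move L, go to C
C | _[_]YXXYXXX   read _ → write X, move R, go to B
B | _X[Y]XXYXXX   read Y → write _, move L, go to D
D | _[X]_XXYXXX   read X → write X, move L, go to D
D | [_]X_XXYXXX   read _ → write X, move R, go to B
B | X[X]_XXYXXX   read X → write _, move R, go to D
D | X_[_]XXYXXX   read _ → write X, move R, go to B
B | X_X[X]XYXXX   read X → write _, move R, go to D
D | X_X_[X]YXXX   read X → write X, move L, go to D
D | X_X[_]XYXXX   read _ → write X, move R, go to B
B | X_XX[X]YXXX   read X → write _, move R, go to D
D | X_XX_[Y]XXX   read Y → write Y, move L, go to A
A | X_XX[_]YXXX   read _ → write Y, move L, go to C
C | X_X[X]YYXXX
The non-blank tape span at halt is X_XXYYXXX.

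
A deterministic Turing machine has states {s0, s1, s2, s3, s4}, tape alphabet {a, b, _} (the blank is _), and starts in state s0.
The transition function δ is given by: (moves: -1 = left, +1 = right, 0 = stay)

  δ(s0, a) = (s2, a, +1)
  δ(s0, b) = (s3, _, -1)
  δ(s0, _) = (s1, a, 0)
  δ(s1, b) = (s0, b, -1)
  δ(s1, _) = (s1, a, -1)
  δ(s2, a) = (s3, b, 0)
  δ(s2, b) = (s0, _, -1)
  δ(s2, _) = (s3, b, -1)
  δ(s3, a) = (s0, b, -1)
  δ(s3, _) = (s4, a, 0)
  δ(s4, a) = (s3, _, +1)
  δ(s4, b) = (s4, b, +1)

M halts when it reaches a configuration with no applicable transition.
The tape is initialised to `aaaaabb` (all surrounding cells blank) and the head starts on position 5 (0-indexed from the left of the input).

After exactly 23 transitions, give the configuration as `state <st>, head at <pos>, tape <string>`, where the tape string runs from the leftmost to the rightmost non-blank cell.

s0 | _aaaaa[b]b   read b → write _, move -1, go to s3
s3 | _aaaa[a]_b   read a → write b, move -1, go to s0
s0 | _aaa[a]b_b   read a → write a, move +1, go to s2
s2 | _aaaa[b]_b   read b → write _, move -1, go to s0
s0 | _aaa[a]__b   read a → write a, move +1, go to s2
s2 | _aaaa[_]_b   read _ → write b, move -1, go to s3
s3 | _aaa[a]b_b   read a → write b, move -1, go to s0
s0 | _aa[a]bb_b   read a → write a, move +1, go to s2
s2 | _aaa[b]b_b   read b → write _, move -1, go to s0
s0 | _aa[a]_b_b   read a → write a, move +1, go to s2
s2 | _aaa[_]b_b   read _ → write b, move -1, go to s3
s3 | _aa[a]bb_b   read a → write b, move -1, go to s0
s0 | _a[a]bbb_b   read a → write a, move +1, go to s2
s2 | _aa[b]bb_b   read b → write _, move -1, go to s0
s0 | _a[a]_bb_b   read a → write a, move +1, go to s2
s2 | _aa[_]bb_b   read _ → write b, move -1, go to s3
s3 | _a[a]bbb_b   read a → write b, move -1, go to s0
s0 | _[a]bbbb_b   read a → write a, move +1, go to s2
s2 | _a[b]bbb_b   read b → write _, move -1, go to s0
s0 | _[a]_bbb_b   read a → write a, move +1, go to s2
s2 | _a[_]bbb_b   read _ → write b, move -1, go to s3
s3 | _[a]bbbb_b   read a → write b, move -1, go to s0
s0 | [_]bbbbb_b   read _ → write a, move 0, go to s1
s1 | [a]bbbbb_b
After 23 steps: state s1, head at -1, tape abbbbb_b.

state s1, head at -1, tape abbbbb_b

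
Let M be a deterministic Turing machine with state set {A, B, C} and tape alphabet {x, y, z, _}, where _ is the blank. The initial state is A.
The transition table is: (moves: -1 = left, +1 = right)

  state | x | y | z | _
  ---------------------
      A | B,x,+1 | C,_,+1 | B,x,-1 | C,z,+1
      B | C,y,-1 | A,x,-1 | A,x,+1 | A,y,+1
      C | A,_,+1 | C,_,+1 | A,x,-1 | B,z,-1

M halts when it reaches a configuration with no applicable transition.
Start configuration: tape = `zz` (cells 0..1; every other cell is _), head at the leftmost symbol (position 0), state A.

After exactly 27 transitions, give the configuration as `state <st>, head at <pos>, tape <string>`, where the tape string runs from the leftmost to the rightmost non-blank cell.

A | _[z]z____   read z → write x, move -1, go to B
B | [_]xz____   read _ → write y, move +1, go to A
A | y[x]z____   read x → write x, move +1, go to B
B | yx[z]____   read z → write x, move +1, go to A
A | yxx[_]___   read _ → write z, move +1, go to C
C | yxxz[_]__   read _ → write z, move -1, go to B
B | yxx[z]z__   read z → write x, move +1, go to A
A | yxxx[z]__   read z → write x, move -1, go to B
B | yxx[x]x__   read x → write y, move -1, go to C
C | yx[x]yx__   read x → write _, move +1, go to A
A | yx_[y]x__   read y → write _, move +1, go to C
C | yx__[x]__   read x → write _, move +1, go to A
A | yx___[_]_   read _ → write z, move +1, go to C
C | yx___z[_]   read _ → write z, move -1, go to B
B | yx___[z]z   read z → write x, move +1, go to A
A | yx___x[z]   read z → write x, move -1, go to B
B | yx___[x]x   read x → write y, move -1, go to C
C | yx__[_]yx   read _ → write z, move -1, go to B
B | yx_[_]zyx   read _ → write y, move +1, go to A
A | yx_y[z]yx   read z → write x, move -1, go to B
B | yx_[y]xyx   read y → write x, move -1, go to A
A | yx[_]xxyx   read _ → write z, move +1, go to C
C | yxz[x]xyx   read x → write _, move +1, go to A
A | yxz_[x]yx   read x → write x, move +1, go to B
B | yxz_x[y]x   read y → write x, move -1, go to A
A | yxz_[x]xx   read x → write x, move +1, go to B
B | yxz_x[x]x   read x → write y, move -1, go to C
C | yxz_[x]yx
After 27 steps: state C, head at 3, tape yxz_xyx.

state C, head at 3, tape yxz_xyx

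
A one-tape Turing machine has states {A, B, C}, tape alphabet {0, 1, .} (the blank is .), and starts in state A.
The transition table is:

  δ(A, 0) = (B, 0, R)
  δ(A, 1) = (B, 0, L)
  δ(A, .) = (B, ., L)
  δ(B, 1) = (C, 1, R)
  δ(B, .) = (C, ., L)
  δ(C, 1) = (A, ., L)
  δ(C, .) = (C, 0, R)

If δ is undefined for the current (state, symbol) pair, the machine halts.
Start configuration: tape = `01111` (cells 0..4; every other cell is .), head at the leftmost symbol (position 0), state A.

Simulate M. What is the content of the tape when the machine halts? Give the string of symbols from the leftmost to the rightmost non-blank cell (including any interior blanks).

00.11

state=A head=0 tape=[0]1111   (A,0)→(B,0,R)
state=B head=1 tape=0[1]111   (B,1)→(C,1,R)
state=C head=2 tape=01[1]11   (C,1)→(A,.,L)
state=A head=1 tape=0[1].11   (A,1)→(B,0,L)
state=B head=0 tape=[0]0.11
The non-blank tape span at halt is 00.11.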